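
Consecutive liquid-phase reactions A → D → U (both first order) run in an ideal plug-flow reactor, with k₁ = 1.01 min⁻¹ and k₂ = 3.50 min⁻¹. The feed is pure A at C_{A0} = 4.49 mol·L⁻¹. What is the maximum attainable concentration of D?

Evaluating C_D at τ_opt = ln(k₂/k₁)/(k₂−k₁) gives C_{D,max}/C_{A0} = (k₁/k₂)^[k₂/(k₂−k₁)].
= (1.01/3.50)^(3.50/(3.50−1.01)) = (0.2886)^(1.406) = 0.1743.
C_{D,max} = 0.1743×4.49 = 0.783 mol·L⁻¹.

0.783 mol·L⁻¹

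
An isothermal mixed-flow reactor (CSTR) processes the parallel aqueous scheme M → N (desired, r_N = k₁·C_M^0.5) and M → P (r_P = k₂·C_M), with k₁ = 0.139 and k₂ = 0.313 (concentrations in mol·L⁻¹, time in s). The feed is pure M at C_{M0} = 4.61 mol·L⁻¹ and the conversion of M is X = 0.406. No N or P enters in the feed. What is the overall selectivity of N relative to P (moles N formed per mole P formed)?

0.268

Exit C_M = C_{M0}(1−X) = 4.61×0.594 = 2.738 mol·L⁻¹.
A CSTR operates uniformly at the exit composition, giving r_N = 0.2300 and r_P = 0.8571 (each k·C_M^n at C_M = 2.738).
Overall selectivity = C_N/C_P = r_Nτ/(r_Pτ) = r_N/r_P = 0.268.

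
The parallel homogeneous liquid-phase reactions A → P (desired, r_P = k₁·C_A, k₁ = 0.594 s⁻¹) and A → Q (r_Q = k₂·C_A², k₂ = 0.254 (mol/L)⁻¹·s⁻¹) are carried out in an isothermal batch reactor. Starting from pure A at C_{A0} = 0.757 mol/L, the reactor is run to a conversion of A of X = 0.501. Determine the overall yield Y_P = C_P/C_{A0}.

0.404

C_A = C_{A0}(1−X) = 0.3777 mol/L.
Along a PFR/batch, dC_P/dC_A = −r_P/(r_P+r_Q) = −k₁/(k₁+k₂·C_A).
Integrating from C_{A0} to C_A: C_P = (0.594/0.254)·ln[(0.594+0.254·0.757)/(0.594+0.254·0.378)] = 2.339·ln(0.7863/0.6899) = 0.3056 mol/L.
Y_P = C_P/C_{A0} = 0.3056/0.757 = 0.404.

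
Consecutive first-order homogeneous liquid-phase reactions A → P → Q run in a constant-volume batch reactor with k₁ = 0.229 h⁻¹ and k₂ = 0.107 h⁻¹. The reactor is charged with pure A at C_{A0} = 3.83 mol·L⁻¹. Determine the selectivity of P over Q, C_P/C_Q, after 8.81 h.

The intermediate concentration in a first-order A→B→C sequence is C_P = k₁C_{A0}(e^(−k₁t) − e^(−k₂t))/(k₂−k₁).
e^(−k₁t) = e^(−0.229×8.81) = e^(−2.017) = 0.1330; e^(−k₂t) = e^(−0.9427) = 0.3896.
C_P = 0.229×3.83/(0.107−0.229) × (0.1330−0.3896) = (-7.189)×(-0.2566) = 1.845 mol·L⁻¹.
C_A = C_{A0}e^(−k₁t) = 0.5093 mol·L⁻¹, so C_Q = C_{A0}−C_A−C_P = 1.476 mol·L⁻¹; C_P/C_Q = 1.25.

1.25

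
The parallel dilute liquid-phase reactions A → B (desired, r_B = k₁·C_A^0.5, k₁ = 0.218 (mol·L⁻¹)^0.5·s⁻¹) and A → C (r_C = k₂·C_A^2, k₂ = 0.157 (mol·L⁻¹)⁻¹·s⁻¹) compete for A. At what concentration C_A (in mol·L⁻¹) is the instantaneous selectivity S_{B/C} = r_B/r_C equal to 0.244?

3.19 mol·L⁻¹

S_{B/C} = (k₁/k₂)·C_A^-1.5 ⇒ C_A = (S·k₂/k₁)^(1/(-1.5)).
= (0.244×0.157/0.218)^(-0.6667) = (0.1757)^(-0.6667) = 3.19 mol·L⁻¹.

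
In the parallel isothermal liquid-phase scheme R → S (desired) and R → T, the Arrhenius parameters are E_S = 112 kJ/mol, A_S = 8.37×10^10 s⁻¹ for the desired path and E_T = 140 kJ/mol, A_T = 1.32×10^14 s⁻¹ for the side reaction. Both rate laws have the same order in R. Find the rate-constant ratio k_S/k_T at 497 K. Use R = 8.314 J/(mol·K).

0.556

With equal orders, S_{S/T} = k_S/k_T = (A_S/A_T)·exp[(E_T−E_S)/(RT)].
(E_T−E_S)/(RT) = (140−112)×10³/(8.314×497) = 28000/4132 = 6.776.
k_S/k_T = (8.37×10^10/1.32×10^14)·exp(6.776) = 6.341×10^-4 × 876.8 = 0.556.
Since E_S < E_T, lowering the temperature improves selectivity toward S.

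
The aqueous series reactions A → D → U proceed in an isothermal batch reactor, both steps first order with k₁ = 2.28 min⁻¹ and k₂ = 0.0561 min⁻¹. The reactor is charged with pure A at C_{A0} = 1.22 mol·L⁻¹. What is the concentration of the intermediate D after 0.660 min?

0.928 mol·L⁻¹

Solving the coupled first-order balances gives C_D(t) = [k₁/(k₂−k₁)]·C_{A0}·(e^(−k₁t) − e^(−k₂t)).
e^(−k₁t) = e^(−2.28×0.660) = e^(−1.505) = 0.2221; e^(−k₂t) = e^(−0.03703) = 0.9637.
C_D = 2.28×1.22/(0.0561−2.28) × (0.2221−0.9637) = (-1.251)×(-0.7416) = 0.9276 mol·L⁻¹.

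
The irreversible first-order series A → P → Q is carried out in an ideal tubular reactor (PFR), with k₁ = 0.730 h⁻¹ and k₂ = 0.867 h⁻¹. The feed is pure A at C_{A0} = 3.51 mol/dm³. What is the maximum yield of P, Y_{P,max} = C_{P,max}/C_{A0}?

0.337

Evaluating C_P at τ_opt = ln(k₂/k₁)/(k₂−k₁) gives C_{P,max}/C_{A0} = (k₁/k₂)^[k₂/(k₂−k₁)].
= (0.730/0.867)^(0.867/(0.867−0.730)) = (0.8420)^(6.328) = 0.3367.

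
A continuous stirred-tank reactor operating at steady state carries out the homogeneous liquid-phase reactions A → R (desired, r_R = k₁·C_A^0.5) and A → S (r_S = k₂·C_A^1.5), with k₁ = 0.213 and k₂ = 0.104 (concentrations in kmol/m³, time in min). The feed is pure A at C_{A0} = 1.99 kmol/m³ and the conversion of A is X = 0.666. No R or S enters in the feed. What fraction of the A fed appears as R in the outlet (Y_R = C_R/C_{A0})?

0.503

Exit C_A = C_{A0}(1−X) = 1.99×0.334 = 0.6647 kmol/m³.
Rates in a CSTR are evaluated at the outlet concentration: r_R = 0.213×0.6647^0.5 = 0.1737, r_S = 0.104×0.6647^1.5 = 0.05636.
Fraction of consumed A going to R: r_R/(r_R+r_S) = 0.7550.
C_R = 0.7550·C_{A0}·X = 0.7550×1.99×0.666 = 1.00 kmol/m³; Y_R = C_R/C_{A0} = 0.503.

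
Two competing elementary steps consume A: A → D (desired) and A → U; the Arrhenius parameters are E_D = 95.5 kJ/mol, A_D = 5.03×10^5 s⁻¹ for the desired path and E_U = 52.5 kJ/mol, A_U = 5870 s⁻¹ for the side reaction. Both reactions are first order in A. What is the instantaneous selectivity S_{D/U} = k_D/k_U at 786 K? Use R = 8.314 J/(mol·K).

0.119

k_D/k_U = (A_D/A_U)·exp[−(E_D−E_U)/(RT)] = (A_D/A_U)·exp[(E_U−E_D)/(RT)].
(E_U−E_D)/(RT) = (52.5−95.5)×10³/(8.314×786) = -43000/6535 = -6.580.
k_D/k_U = (5.03×10^5/5870)·exp(-6.580) = 85.69 × 0.001388 = 0.119.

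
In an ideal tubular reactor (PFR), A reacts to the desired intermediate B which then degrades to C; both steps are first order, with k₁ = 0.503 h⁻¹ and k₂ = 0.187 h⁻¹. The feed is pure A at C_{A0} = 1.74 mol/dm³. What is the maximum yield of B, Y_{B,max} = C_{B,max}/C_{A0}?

Evaluating C_B at τ_opt = ln(k₂/k₁)/(k₂−k₁) gives C_{B,max}/C_{A0} = (k₁/k₂)^[k₂/(k₂−k₁)].
= (0.503/0.187)^(0.187/(0.187−0.503)) = (2.690)^(-0.5918) = 0.5568.

0.557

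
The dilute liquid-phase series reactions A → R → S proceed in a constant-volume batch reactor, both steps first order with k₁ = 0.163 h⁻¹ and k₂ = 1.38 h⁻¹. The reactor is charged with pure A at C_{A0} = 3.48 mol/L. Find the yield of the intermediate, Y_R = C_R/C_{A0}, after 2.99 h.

0.0801

The intermediate concentration in a first-order A→B→C sequence is C_R = k₁C_{A0}(e^(−k₁t) − e^(−k₂t))/(k₂−k₁).
e^(−k₁t) = e^(−0.163×2.99) = e^(−0.4874) = 0.6142; e^(−k₂t) = e^(−4.126) = 0.01614.
C_R = 0.163×3.48/(1.38−0.163) × (0.6142−0.01614) = 0.4661×0.5981 = 0.2788 mol/L.
Y_R = C_R/C_{A0} = 0.2788/3.48 = 0.0801.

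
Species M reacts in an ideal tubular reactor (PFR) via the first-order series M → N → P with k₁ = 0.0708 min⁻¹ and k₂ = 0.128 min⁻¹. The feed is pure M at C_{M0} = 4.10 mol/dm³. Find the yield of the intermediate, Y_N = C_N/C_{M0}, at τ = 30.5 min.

For first-order series with pure M initially, C_N(τ) = k₁C_{M0}/(k₂−k₁)·(e^(−k₁τ) − e^(−k₂τ)).
e^(−k₁τ) = e^(−0.0708×30.5) = e^(−2.159) = 0.1154; e^(−k₂τ) = e^(−3.904) = 0.02016.
C_N = 0.0708×4.10/(0.128−0.0708) × (0.1154−0.02016) = 5.075×0.09523 = 0.4833 mol/dm³.
Y_N = C_N/C_{M0} = 0.4833/4.10 = 0.118.

0.118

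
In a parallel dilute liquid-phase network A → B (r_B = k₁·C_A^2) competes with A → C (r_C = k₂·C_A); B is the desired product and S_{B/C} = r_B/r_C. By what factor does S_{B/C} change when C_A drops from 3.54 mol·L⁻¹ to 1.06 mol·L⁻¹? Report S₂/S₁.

S_{B/C} = (k₁/k₂)·C_A, so S₂/S₁ = (C_{A,2}/C_{A,1}).
= 1.06/3.54 = 0.299.
Selectivity toward B falls as C_A falls — high-concentration operation is favoured.

0.299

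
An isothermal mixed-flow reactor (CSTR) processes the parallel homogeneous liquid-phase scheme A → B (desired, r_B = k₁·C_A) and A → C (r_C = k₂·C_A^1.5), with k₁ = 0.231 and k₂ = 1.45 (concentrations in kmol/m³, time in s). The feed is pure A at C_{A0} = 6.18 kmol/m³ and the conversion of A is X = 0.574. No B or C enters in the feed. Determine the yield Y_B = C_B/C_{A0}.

0.0513

Exit C_A = C_{A0}(1−X) = 6.18×0.426 = 2.633 kmol/m³.
A CSTR operates uniformly at the exit composition, giving r_B = 0.6081 and r_C = 6.194 (each k·C_A^n at C_A = 2.633).
Fraction of consumed A going to B: r_B/(r_B+r_C) = 0.08941.
C_B = 0.08941·C_{A0}·X = 0.08941×6.18×0.574 = 0.317 kmol/m³; Y_B = C_B/C_{A0} = 0.0513.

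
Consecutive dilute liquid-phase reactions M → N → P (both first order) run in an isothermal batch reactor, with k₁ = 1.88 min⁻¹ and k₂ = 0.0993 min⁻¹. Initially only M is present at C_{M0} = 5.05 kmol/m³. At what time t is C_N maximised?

For first-order series the maximum of C_N occurs at t_opt = ln(k₂/k₁)/(k₂−k₁).
= ln(0.0993/1.88)/(0.0993−1.88) = ln(0.05282)/-1.781 = -2.941/-1.781 = 1.65 min.

1.65 min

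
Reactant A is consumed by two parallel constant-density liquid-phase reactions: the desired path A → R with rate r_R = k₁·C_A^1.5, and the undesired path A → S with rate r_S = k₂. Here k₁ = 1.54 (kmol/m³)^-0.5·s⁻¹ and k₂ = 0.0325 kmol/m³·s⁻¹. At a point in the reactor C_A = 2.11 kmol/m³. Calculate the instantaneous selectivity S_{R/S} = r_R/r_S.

145

S_{R/S} = r_R/r_S = (k₁·C_A^1.5)/(k₂) = (k₁/k₂)·C_A^1.5.
= (1.54×2.110^1.5) / (0.0325) = 4.720/0.03250 = 145.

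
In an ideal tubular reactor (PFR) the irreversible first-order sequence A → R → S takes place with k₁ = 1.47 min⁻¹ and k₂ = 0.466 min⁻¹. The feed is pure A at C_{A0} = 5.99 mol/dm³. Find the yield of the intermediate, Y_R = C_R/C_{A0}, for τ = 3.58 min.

For first-order series with pure A initially, C_R(τ) = k₁C_{A0}/(k₂−k₁)·(e^(−k₁τ) − e^(−k₂τ)).
e^(−k₁τ) = e^(−1.47×3.58) = e^(−5.263) = 0.005182; e^(−k₂τ) = e^(−1.668) = 0.1886.
C_R = 1.47×5.99/(0.466−1.47) × (0.005182−0.1886) = (-8.770)×(-0.1834) = 1.608 mol/dm³.
Y_R = C_R/C_{A0} = 1.608/5.99 = 0.269.

0.269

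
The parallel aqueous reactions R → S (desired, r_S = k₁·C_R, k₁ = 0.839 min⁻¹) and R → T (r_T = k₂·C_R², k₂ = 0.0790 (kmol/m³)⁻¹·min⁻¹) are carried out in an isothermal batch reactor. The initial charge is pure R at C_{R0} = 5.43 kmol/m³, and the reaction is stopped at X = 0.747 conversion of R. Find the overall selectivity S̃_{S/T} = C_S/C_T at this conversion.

3.21

C_R = C_{R0}(1−X) = 1.374 kmol/m³.
Along a PFR/batch, dC_S/dC_R = −r_S/(r_S+r_T) = −k₁/(k₁+k₂·C_R).
Integrating from C_{R0} to C_R: C_S = (0.839/0.0790)·ln[(0.839+0.0790·5.43)/(0.839+0.0790·1.37)] = 10.62·ln(1.268/0.9475) = 3.094 kmol/m³.
C_T = (C_{R0}−C_R)−C_S = 0.9624 kmol/m³; S̃_{S/T} = 3.094/0.9624 = 3.21.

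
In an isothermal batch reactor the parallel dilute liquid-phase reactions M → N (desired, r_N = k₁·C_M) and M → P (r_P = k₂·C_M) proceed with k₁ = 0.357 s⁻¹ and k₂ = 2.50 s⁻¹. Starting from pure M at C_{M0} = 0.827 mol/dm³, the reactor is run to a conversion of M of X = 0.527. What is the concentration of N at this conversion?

0.0545 mol/dm³

C_M = C_{M0}(1−X) = 0.3912 mol/dm³.
Both paths are first order in M, so the instantaneous fraction to N is constant: dC_N/d(−C_M) = k₁/(k₁+k₂) = 0.1250.
C_N = 0.1250·(C_{M0}−C_M) = 0.1250×0.4358 = 0.0545 mol/dm³.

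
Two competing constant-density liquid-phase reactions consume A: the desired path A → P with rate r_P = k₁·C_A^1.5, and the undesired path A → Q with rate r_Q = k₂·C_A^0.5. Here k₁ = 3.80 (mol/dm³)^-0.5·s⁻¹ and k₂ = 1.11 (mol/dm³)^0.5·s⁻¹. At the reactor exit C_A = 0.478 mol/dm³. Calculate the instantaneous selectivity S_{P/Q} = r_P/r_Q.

S_{P/Q} = r_P/r_Q = (k₁·C_A^1.5)/(k₂·C_A^0.5) = (k₁/k₂)·C_A.
= (3.80×0.4780^1.5) / (1.11×0.4780^0.5) = 1.256/0.7674 = 1.64.
Since the desired path is higher order in A, keeping C_A high (PFR or concentrated feed) favours P.

1.64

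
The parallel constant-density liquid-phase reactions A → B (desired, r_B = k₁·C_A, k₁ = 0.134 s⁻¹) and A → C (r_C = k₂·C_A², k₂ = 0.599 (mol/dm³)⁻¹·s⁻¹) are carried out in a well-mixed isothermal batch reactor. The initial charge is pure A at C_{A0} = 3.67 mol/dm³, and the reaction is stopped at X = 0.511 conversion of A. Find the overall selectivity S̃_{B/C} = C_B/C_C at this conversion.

C_A = C_{A0}(1−X) = 1.795 mol/dm³.
Along a PFR/batch, dC_B/dC_A = −r_B/(r_B+r_C) = −k₁/(k₁+k₂·C_A).
Integrating from C_{A0} to C_A: C_B = (0.134/0.599)·ln[(0.134+0.599·3.67)/(0.134+0.599·1.79)] = 0.2237·ln(2.332/1.209) = 0.1470 mol/dm³.
C_C = (C_{A0}−C_A)−C_B = 1.728 mol/dm³; S̃_{B/C} = 0.1470/1.728 = 0.0850.

0.0850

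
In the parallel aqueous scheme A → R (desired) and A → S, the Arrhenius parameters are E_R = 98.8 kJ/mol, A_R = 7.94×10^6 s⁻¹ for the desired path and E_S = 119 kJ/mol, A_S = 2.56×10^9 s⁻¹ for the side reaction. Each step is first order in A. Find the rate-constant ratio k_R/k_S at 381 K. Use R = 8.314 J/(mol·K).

1.82

With equal orders, S_{R/S} = k_R/k_S = (A_R/A_S)·exp[(E_S−E_R)/(RT)].
(E_S−E_R)/(RT) = (119−98.8)×10³/(8.314×381) = 20200/3168 = 6.377.
k_R/k_S = (7.94×10^6/2.56×10^9)·exp(6.377) = 0.003102 × 588.2 = 1.82.
Since E_R < E_S, lowering the temperature improves selectivity toward R.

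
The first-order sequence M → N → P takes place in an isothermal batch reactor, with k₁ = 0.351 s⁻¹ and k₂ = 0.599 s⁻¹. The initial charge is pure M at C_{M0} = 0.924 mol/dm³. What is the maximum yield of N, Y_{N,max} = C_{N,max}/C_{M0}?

0.275

At the optimum, C_{N,max}/C_{M0} = (k₁/k₂)^[k₂/(k₂−k₁)].
= (0.351/0.599)^(0.599/(0.599−0.351)) = (0.5860)^(2.415) = 0.2750.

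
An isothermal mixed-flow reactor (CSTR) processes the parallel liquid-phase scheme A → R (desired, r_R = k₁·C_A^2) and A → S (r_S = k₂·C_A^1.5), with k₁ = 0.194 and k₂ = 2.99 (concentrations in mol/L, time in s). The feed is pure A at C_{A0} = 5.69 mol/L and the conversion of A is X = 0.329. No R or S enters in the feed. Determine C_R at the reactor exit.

0.211 mol/L

Exit C_A = C_{A0}(1−X) = 5.69×0.671 = 3.818 mol/L.
Rates in a CSTR are evaluated at the outlet concentration: r_R = 0.194×3.818^2 = 2.828, r_S = 2.99×3.818^1.5 = 22.31.
Fraction of consumed A going to R: r_R/(r_R+r_S) = 0.1125.
C_R = 0.1125·C_{A0}·X = 0.1125×5.69×0.329 = 0.211 mol/L.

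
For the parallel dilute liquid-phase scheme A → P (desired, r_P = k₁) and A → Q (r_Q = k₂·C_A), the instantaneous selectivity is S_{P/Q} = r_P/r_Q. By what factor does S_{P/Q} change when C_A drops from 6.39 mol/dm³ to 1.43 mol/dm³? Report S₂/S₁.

S_{P/Q} = (k₁/k₂)·C_A⁻¹, so S₂/S₁ = (C_{A,2}/C_{A,1})⁻¹.
= 6.39/1.43 = 4.47.

4.47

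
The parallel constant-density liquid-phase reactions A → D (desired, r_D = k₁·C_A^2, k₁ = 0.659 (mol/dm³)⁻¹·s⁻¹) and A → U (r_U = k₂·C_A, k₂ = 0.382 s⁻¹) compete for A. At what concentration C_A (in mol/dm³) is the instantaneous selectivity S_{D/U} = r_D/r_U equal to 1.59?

0.922 mol/dm³

S_{D/U} = (k₁/k₂)·C_A ⇒ C_A = S·k₂/k₁.
= 1.59×0.382/0.659 = 0.922 mol/dm³.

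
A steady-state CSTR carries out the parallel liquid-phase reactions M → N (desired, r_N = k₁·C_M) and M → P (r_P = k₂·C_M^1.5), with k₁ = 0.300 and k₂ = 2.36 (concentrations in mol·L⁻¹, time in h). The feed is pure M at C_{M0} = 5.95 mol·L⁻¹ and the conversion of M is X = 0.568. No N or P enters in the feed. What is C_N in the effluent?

0.248 mol·L⁻¹

Exit C_M = C_{M0}(1−X) = 5.95×0.432 = 2.570 mol·L⁻¹.
A CSTR operates uniformly at the exit composition, giving r_N = 0.7711 and r_P = 9.726 (each k·C_M^n at C_M = 2.570).
Fraction of consumed M going to N: r_N/(r_N+r_P) = 0.07346.
C_N = 0.07346·C_{M0}·X = 0.07346×5.95×0.568 = 0.248 mol·L⁻¹.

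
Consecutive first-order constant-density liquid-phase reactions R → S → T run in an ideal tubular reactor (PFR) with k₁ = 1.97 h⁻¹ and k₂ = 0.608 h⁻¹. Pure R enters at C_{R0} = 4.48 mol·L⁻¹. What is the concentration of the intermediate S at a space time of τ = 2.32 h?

1.51 mol·L⁻¹

For first-order series with pure R initially, C_S(τ) = k₁C_{R0}/(k₂−k₁)·(e^(−k₁τ) − e^(−k₂τ)).
e^(−k₁τ) = e^(−1.97×2.32) = e^(−4.570) = 0.01035; e^(−k₂τ) = e^(−1.411) = 0.2440.
C_S = 1.97×4.48/(0.608−1.97) × (0.01035−0.2440) = (-6.480)×(-0.2337) = 1.514 mol·L⁻¹.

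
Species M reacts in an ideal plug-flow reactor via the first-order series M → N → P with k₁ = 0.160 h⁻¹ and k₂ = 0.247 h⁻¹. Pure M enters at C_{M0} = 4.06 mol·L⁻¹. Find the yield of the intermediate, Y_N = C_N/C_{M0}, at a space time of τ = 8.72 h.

0.242

For first-order series with pure M initially, C_N(τ) = k₁C_{M0}/(k₂−k₁)·(e^(−k₁τ) − e^(−k₂τ)).
e^(−k₁τ) = e^(−0.160×8.72) = e^(−1.395) = 0.2478; e^(−k₂τ) = e^(−2.154) = 0.1160.
C_N = 0.160×4.06/(0.247−0.160) × (0.2478−0.1160) = 7.467×0.1317 = 0.9837 mol·L⁻¹.
Y_N = C_N/C_{M0} = 0.9837/4.06 = 0.242.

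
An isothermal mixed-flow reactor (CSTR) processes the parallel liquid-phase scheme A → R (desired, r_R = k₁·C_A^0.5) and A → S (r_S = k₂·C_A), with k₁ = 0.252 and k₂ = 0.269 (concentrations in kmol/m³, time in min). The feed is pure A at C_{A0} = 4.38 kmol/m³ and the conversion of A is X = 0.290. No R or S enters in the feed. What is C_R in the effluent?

Exit C_A = C_{A0}(1−X) = 4.38×0.710 = 3.110 kmol/m³.
Rates in a CSTR are evaluated at the outlet concentration: r_R = 0.252×3.110^0.5 = 0.4444, r_S = 0.269×3.110 = 0.8365.
Fraction of consumed A going to R: r_R/(r_R+r_S) = 0.3469.
C_R = 0.3469·C_{A0}·X = 0.3469×4.38×0.290 = 0.441 kmol/m³.

0.441 kmol/m³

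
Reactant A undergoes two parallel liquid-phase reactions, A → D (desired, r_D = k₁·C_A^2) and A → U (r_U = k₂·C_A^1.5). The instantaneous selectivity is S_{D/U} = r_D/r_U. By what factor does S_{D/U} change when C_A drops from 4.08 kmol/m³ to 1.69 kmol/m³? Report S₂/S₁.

0.644

S_{D/U} = (k₁/k₂)·C_A^0.5, so S₂/S₁ = (C_{A,2}/C_{A,1})^0.5.
= (1.69/4.08)^0.5 = (0.4142)^0.5 = 0.644.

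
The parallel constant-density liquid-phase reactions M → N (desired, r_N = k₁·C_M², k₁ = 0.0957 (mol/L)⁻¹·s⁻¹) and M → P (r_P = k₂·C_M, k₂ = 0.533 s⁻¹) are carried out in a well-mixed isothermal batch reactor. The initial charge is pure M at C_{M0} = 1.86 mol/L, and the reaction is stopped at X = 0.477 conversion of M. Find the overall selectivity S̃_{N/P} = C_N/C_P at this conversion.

C_M = C_{M0}(1−X) = 0.9728 mol/L.
Along a PFR/batch, dC_P/dC_M = −r_P/(r_N+r_P) = −k₂/(k₂+k₁·C_M).
Integrating from C_{M0} to C_M: C_P = (0.533/0.0957)·ln[(0.533+0.0957·1.86)/(0.533+0.0957·0.973)] = 5.569·ln(0.7110/0.6261) = 0.7083 mol/L.
Then C_N = (C_{M0}−C_M) − C_P = 0.8872 − 0.7083 = 0.1789 mol/L.
S̃_{N/P} = C_N/C_P = 0.1789/0.7083 = 0.253.

0.253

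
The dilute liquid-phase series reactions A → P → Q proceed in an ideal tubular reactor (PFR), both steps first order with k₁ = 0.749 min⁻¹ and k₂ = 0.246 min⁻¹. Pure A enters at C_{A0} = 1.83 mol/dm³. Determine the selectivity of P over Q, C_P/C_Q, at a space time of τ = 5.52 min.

For first-order series with pure A initially, C_P(τ) = k₁C_{A0}/(k₂−k₁)·(e^(−k₁τ) − e^(−k₂τ)).
e^(−k₁τ) = e^(−0.749×5.52) = e^(−4.134) = 0.01601; e^(−k₂τ) = e^(−1.358) = 0.2572.
C_P = 0.749×1.83/(0.246−0.749) × (0.01601−0.2572) = (-2.725)×(-0.2412) = 0.6572 mol/dm³.
C_A = C_{A0}e^(−k₁τ) = 0.02930 mol/dm³, so C_Q = C_{A0}−C_A−C_P = 1.143 mol/dm³; C_P/C_Q = 0.575.

0.575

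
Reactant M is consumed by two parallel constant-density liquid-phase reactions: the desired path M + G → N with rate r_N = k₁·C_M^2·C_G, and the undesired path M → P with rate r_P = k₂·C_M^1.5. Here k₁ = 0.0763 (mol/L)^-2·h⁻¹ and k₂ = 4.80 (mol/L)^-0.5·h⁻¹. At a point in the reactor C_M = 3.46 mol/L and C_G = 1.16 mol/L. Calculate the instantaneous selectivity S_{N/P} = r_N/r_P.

0.0343

S_{N/P} = r_N/r_P = (k₁·C_M^2·C_G)/(k₂·C_M^1.5) = (k₁/k₂)·C_M^0.5·C_G.
= (0.0763×3.460^2×1.160) / (4.80×3.460^1.5) = 1.060/30.89 = 0.0343.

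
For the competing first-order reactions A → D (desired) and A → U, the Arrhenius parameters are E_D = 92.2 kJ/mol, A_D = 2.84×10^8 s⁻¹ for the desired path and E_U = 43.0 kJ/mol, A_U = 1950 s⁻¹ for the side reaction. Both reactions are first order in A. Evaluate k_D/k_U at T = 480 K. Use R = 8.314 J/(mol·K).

0.644

Since both paths have the same order in A, the concentration cancels and S_{D/U} = k_D/k_U = (A_D/A_U)·exp[(E_U−E_D)/(RT)].
(E_U−E_D)/(RT) = (43.0−92.2)×10³/(8.314×480) = -49200/3991 = -12.33.
k_D/k_U = (2.84×10^8/1950)·exp(-12.33) = 1.456×10^5 × 4.423×10^-6 = 0.644.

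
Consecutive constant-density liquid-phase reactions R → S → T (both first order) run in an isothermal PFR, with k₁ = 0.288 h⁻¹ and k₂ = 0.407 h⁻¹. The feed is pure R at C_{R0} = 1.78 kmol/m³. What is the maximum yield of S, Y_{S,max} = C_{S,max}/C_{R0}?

Evaluating C_S at τ_opt = ln(k₂/k₁)/(k₂−k₁) gives C_{S,max}/C_{R0} = (k₁/k₂)^[k₂/(k₂−k₁)].
= (0.288/0.407)^(0.407/(0.407−0.288)) = (0.7076)^(3.420) = 0.3064.

0.306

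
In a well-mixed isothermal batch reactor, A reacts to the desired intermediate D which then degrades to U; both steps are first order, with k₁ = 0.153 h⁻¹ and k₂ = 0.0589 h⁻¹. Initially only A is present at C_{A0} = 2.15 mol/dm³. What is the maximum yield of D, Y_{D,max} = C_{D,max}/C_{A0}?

0.550

At the optimum, C_{D,max}/C_{A0} = (k₁/k₂)^[k₂/(k₂−k₁)].
= (0.153/0.0589)^(0.0589/(0.0589−0.153)) = (2.598)^(-0.6259) = 0.5502.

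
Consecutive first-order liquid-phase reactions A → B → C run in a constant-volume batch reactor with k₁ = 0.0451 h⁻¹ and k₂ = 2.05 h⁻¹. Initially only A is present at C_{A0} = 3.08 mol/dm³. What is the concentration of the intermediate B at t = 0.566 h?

0.0458 mol/dm³

The intermediate concentration in a first-order A→B→C sequence is C_B = k₁C_{A0}(e^(−k₁t) − e^(−k₂t))/(k₂−k₁).
e^(−k₁t) = e^(−0.0451×0.566) = e^(−0.02553) = 0.9748; e^(−k₂t) = e^(−1.160) = 0.3134.
C_B = 0.0451×3.08/(2.05−0.0451) × (0.9748−0.3134) = 0.06928×0.6614 = 0.04582 mol/dm³.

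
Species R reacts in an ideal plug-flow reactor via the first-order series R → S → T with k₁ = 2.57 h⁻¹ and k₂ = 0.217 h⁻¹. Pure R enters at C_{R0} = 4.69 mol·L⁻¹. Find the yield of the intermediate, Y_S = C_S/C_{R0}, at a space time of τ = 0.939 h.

0.793

The intermediate concentration in a first-order A→B→C sequence is C_S = k₁C_{R0}(e^(−k₁τ) − e^(−k₂τ))/(k₂−k₁).
e^(−k₁τ) = e^(−2.57×0.939) = e^(−2.413) = 0.08953; e^(−k₂τ) = e^(−0.2038) = 0.8157.
C_S = 2.57×4.69/(0.217−2.57) × (0.08953−0.8157) = (-5.123)×(-0.7261) = 3.720 mol·L⁻¹.
Y_S = C_S/C_{R0} = 3.720/4.69 = 0.793.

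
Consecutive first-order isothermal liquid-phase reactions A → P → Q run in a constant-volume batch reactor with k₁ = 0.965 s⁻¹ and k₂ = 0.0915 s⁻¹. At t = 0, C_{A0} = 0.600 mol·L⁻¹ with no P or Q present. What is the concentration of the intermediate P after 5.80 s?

The intermediate concentration in a first-order A→B→C sequence is C_P = k₁C_{A0}(e^(−k₁t) − e^(−k₂t))/(k₂−k₁).
e^(−k₁t) = e^(−0.965×5.80) = e^(−5.597) = 0.003709; e^(−k₂t) = e^(−0.5307) = 0.5882.
C_P = 0.965×0.600/(0.0915−0.965) × (0.003709−0.5882) = (-0.6629)×(-0.5845) = 0.3874 mol·L⁻¹.

0.387 mol·L⁻¹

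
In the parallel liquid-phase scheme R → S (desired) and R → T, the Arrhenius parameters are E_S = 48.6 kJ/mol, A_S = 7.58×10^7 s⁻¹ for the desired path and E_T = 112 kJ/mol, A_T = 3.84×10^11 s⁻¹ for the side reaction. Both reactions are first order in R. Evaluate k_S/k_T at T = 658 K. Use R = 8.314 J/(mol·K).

k_S/k_T = (A_S/A_T)·exp[−(E_S−E_T)/(RT)] = (A_S/A_T)·exp[(E_T−E_S)/(RT)].
(E_T−E_S)/(RT) = (112−48.6)×10³/(8.314×658) = 63400/5471 = 11.59.
k_S/k_T = (7.58×10^7/3.84×10^11)·exp(11.59) = 1.974×10^-4 × 1.079×10^5 = 21.3.

21.3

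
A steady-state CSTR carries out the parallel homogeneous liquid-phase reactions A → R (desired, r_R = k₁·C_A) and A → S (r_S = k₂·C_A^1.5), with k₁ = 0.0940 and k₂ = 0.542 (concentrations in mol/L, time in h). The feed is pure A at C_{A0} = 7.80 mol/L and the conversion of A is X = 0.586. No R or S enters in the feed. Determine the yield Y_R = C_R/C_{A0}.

0.0516

Exit C_A = C_{A0}(1−X) = 7.80×0.414 = 3.229 mol/L.
In a CSTR the entire volume is at exit conditions, so r_R = 0.0940×3.229 = 0.3035 and r_S = 0.542×3.229^1.5 = 3.145.
Fraction of consumed A going to R: r_R/(r_R+r_S) = 0.08802.
C_R = 0.08802·C_{A0}·X = 0.08802×7.80×0.586 = 0.402 mol/L; Y_R = C_R/C_{A0} = 0.0516.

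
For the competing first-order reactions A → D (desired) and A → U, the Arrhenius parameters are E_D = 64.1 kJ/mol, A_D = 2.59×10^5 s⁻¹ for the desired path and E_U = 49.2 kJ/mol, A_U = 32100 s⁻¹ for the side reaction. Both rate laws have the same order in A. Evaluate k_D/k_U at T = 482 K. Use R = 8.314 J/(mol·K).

0.196

Since both paths have the same order in A, the concentration cancels and S_{D/U} = k_D/k_U = (A_D/A_U)·exp[(E_U−E_D)/(RT)].
(E_U−E_D)/(RT) = (49.2−64.1)×10³/(8.314×482) = -14900/4007 = -3.718.
k_D/k_U = (2.59×10^5/32100)·exp(-3.718) = 8.069 × 0.02428 = 0.196.
Since E_D > E_U, raising the temperature improves selectivity toward D.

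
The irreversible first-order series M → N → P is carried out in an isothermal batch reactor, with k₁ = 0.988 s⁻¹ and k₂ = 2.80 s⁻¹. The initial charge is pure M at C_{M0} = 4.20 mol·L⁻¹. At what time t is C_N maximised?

0.575 s

The intermediate peaks when r₁ = r₂, i.e. k₁e^(−k₁t) = k₂e^(−k₂t), giving t_opt = ln(k₂/k₁)/(k₂−k₁).
= ln(2.80/0.988)/(2.80−0.988) = ln(2.834)/1.812 = 1.042/1.812 = 0.575 s.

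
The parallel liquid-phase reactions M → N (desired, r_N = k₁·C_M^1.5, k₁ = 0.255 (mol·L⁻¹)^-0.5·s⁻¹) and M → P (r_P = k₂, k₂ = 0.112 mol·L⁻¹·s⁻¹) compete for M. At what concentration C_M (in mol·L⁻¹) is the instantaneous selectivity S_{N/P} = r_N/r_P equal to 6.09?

1.93 mol·L⁻¹

S_{N/P} = (k₁/k₂)·C_M^1.5 ⇒ C_M = (S·k₂/k₁)^(1/1.5).
= (6.09×0.112/0.255)^(0.6667) = (2.675)^(0.6667) = 1.93 mol·L⁻¹.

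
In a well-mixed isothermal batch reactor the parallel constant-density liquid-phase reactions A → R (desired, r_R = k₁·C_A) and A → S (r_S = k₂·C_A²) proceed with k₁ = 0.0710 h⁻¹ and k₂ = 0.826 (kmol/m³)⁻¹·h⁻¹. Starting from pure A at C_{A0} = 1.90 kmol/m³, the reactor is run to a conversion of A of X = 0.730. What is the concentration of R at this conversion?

0.103 kmol/m³

C_A = C_{A0}(1−X) = 0.5130 kmol/m³.
Along a PFR/batch, dC_R/dC_A = −r_R/(r_R+r_S) = −k₁/(k₁+k₂·C_A).
Integrating from C_{A0} to C_A: C_R = (0.0710/0.826)·ln[(0.0710+0.826·1.90)/(0.0710+0.826·0.513)] = 0.08596·ln(1.640/0.4947) = 0.1030 kmol/m³.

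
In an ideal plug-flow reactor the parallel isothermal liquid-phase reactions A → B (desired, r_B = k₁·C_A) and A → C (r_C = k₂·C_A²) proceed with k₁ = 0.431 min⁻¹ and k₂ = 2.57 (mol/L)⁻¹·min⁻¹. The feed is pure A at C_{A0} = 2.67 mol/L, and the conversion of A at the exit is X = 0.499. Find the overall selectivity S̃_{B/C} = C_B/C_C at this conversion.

C_A = C_{A0}(1−X) = 1.338 mol/L.
Along a PFR/batch, dC_B/dC_A = −r_B/(r_B+r_C) = −k₁/(k₁+k₂·C_A).
Integrating from C_{A0} to C_A: C_B = (0.431/2.57)·ln[(0.431+2.57·2.67)/(0.431+2.57·1.34)] = 0.1677·ln(7.293/3.869) = 0.1063 mol/L.
C_C = (C_{A0}−C_A)−C_B = 1.226 mol/L; S̃_{B/C} = 0.1063/1.226 = 0.0867.

0.0867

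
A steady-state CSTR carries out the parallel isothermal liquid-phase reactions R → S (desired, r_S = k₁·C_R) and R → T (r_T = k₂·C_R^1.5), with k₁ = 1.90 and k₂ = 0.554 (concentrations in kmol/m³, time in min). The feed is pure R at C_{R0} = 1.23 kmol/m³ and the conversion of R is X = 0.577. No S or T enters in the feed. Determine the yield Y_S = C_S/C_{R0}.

Exit C_R = C_{R0}(1−X) = 1.23×0.423 = 0.5203 kmol/m³.
Rates in a CSTR are evaluated at the outlet concentration: r_S = 1.90×0.5203 = 0.9886, r_T = 0.554×0.5203^1.5 = 0.2079.
Fraction of consumed R going to S: r_S/(r_S+r_T) = 0.8262.
C_S = 0.8262·C_{R0}·X = 0.8262×1.23×0.577 = 0.586 kmol/m³; Y_S = C_S/C_{R0} = 0.477.

0.477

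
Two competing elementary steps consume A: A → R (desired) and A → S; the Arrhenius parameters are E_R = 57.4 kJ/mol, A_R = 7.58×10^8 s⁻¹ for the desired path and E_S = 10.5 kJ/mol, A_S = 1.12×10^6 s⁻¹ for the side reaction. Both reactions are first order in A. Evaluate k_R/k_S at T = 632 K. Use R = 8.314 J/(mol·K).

0.0900

k_R/k_S = (A_R/A_S)·exp[−(E_R−E_S)/(RT)] = (A_R/A_S)·exp[(E_S−E_R)/(RT)].
(E_S−E_R)/(RT) = (10.5−57.4)×10³/(8.314×632) = -46900/5254 = -8.926.
k_R/k_S = (7.58×10^8/1.12×10^6)·exp(-8.926) = 676.8 × 1.329×10^-4 = 0.0900.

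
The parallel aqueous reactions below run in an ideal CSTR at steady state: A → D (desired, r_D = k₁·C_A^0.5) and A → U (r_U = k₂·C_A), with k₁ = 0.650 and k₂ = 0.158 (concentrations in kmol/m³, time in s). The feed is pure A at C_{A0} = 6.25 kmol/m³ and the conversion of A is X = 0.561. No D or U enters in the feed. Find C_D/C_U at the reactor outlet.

2.48

Exit C_A = C_{A0}(1−X) = 6.25×0.439 = 2.744 kmol/m³.
A CSTR operates uniformly at the exit composition, giving r_D = 1.077 and r_U = 0.4335 (each k·C_A^n at C_A = 2.744).
Overall selectivity = C_D/C_U = r_Dτ/(r_Uτ) = r_D/r_U = 2.48.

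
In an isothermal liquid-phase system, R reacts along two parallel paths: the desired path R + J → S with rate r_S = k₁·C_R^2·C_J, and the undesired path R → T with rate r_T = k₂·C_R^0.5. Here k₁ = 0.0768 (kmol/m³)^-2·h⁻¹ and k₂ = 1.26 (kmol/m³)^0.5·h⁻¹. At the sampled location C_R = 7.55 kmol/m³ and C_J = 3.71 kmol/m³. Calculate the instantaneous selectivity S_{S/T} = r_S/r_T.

S_{S/T} = r_S/r_T = (k₁·C_R^2·C_J)/(k₂·C_R^0.5) = (k₁/k₂)·C_R^1.5·C_J.
= (0.0768×7.550^2×3.710) / (1.26×7.550^0.5) = 16.24/3.462 = 4.69.
Since the desired path is higher order in R, keeping C_R high (PFR or concentrated feed) favours S.

4.69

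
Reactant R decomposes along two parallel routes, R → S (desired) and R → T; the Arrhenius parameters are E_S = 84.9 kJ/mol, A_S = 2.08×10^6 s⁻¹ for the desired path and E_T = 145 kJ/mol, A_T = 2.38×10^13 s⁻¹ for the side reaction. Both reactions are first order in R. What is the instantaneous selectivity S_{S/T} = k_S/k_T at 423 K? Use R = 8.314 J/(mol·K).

k_S/k_T = (A_S/A_T)·exp[−(E_S−E_T)/(RT)] = (A_S/A_T)·exp[(E_T−E_S)/(RT)].
(E_T−E_S)/(RT) = (145−84.9)×10³/(8.314×423) = 60100/3517 = 17.09.
k_S/k_T = (2.08×10^6/2.38×10^13)·exp(17.09) = 8.739×10^-8 × 2.641×10^7 = 2.31.

2.31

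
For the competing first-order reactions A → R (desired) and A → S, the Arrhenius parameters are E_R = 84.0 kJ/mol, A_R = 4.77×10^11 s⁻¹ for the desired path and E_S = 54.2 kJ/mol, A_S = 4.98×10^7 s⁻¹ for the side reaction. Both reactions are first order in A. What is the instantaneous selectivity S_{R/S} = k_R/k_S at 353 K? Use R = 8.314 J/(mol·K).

With equal orders, S_{R/S} = k_R/k_S = (A_R/A_S)·exp[(E_S−E_R)/(RT)].
(E_S−E_R)/(RT) = (54.2−84.0)×10³/(8.314×353) = -29800/2935 = -10.15.
k_R/k_S = (4.77×10^11/4.98×10^7)·exp(-10.15) = 9578 × 3.893×10^-5 = 0.373.
Since E_R > E_S, raising the temperature improves selectivity toward R.

0.373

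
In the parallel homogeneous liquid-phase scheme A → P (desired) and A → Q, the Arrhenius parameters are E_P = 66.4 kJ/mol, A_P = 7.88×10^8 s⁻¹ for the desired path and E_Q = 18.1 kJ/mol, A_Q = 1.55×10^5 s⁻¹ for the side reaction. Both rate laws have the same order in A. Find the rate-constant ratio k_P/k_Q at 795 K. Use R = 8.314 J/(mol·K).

3.41

k_P/k_Q = (A_P/A_Q)·exp[−(E_P−E_Q)/(RT)] = (A_P/A_Q)·exp[(E_Q−E_P)/(RT)].
(E_Q−E_P)/(RT) = (18.1−66.4)×10³/(8.314×795) = -48300/6610 = -7.308.
k_P/k_Q = (7.88×10^8/1.55×10^5)·exp(-7.308) = 5084 × 6.705×10^-4 = 3.41.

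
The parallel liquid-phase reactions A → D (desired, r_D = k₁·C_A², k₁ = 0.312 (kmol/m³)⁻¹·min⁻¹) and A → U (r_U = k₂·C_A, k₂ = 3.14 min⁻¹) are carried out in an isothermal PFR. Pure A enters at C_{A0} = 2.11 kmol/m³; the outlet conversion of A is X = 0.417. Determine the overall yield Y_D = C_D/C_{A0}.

0.0592

C_A = C_{A0}(1−X) = 1.230 kmol/m³.
Along a PFR/batch, dC_U/dC_A = −r_U/(r_D+r_U) = −k₂/(k₂+k₁·C_A).
Integrating from C_{A0} to C_A: C_U = (3.14/0.312)·ln[(3.14+0.312·2.11)/(3.14+0.312·1.23)] = 10.06·ln(3.798/3.524) = 0.7550 kmol/m³.
Then C_D = (C_{A0}−C_A) − C_U = 0.8799 − 0.7550 = 0.1249 kmol/m³.
Y_D = C_D/C_{A0} = 0.1249/2.11 = 0.0592.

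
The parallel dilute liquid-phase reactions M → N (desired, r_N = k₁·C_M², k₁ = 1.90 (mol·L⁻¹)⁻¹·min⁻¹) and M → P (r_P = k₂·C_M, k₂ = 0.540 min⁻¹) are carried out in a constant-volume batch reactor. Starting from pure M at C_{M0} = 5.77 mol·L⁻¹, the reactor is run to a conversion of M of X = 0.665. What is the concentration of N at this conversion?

C_M = C_{M0}(1−X) = 1.933 mol·L⁻¹.
Along a PFR/batch, dC_P/dC_M = −r_P/(r_N+r_P) = −k₂/(k₂+k₁·C_M).
Integrating from C_{M0} to C_M: C_P = (0.540/1.90)·ln[(0.540+1.90·5.77)/(0.540+1.90·1.93)] = 0.2842·ln(11.50/4.213) = 0.2855 mol·L⁻¹.
Then C_N = (C_{M0}−C_M) − C_P = 3.837 − 0.2855 = 3.552 mol·L⁻¹.

3.55 mol·L⁻¹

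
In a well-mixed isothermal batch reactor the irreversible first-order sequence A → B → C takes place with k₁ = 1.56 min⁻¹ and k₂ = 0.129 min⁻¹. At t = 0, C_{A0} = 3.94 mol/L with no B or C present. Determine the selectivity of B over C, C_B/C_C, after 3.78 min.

2.01

The intermediate concentration in a first-order A→B→C sequence is C_B = k₁C_{A0}(e^(−k₁t) − e^(−k₂t))/(k₂−k₁).
e^(−k₁t) = e^(−1.56×3.78) = e^(−5.897) = 0.002748; e^(−k₂t) = e^(−0.4876) = 0.6141.
C_B = 1.56×3.94/(0.129−1.56) × (0.002748−0.6141) = (-4.295)×(-0.6113) = 2.626 mol/L.
C_A = C_{A0}e^(−k₁t) = 0.01083 mol/L, so C_C = C_{A0}−C_A−C_B = 1.303 mol/L; C_B/C_C = 2.01.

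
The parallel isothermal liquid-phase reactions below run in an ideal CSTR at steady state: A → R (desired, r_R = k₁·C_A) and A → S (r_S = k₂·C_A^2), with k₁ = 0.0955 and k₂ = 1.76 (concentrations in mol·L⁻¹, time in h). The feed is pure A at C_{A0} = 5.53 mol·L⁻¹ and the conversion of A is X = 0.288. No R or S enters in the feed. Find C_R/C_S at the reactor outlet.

Exit C_A = C_{A0}(1−X) = 5.53×0.712 = 3.937 mol·L⁻¹.
Rates in a CSTR are evaluated at the outlet concentration: r_R = 0.0955×3.937 = 0.3760, r_S = 1.76×3.937^2 = 27.28.
Overall selectivity = C_R/C_S = r_Rτ/(r_Sτ) = r_R/r_S = 0.0138.

0.0138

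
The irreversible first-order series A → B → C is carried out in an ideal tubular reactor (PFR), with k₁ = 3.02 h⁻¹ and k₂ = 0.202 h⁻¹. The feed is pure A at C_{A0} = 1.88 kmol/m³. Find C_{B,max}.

At the optimum, C_{B,max}/C_{A0} = (k₁/k₂)^[k₂/(k₂−k₁)].
= (3.02/0.202)^(0.202/(0.202−3.02)) = (14.95)^(-0.07168) = 0.8238.
C_{B,max} = 0.8238×1.88 = 1.55 kmol/m³.

1.55 kmol/m³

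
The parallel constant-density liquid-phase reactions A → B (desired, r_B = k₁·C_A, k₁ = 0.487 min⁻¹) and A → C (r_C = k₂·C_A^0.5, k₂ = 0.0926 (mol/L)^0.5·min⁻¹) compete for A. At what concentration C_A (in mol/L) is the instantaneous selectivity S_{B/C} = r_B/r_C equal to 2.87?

S_{B/C} = (k₁/k₂)·C_A^0.5 ⇒ C_A = (S·k₂/k₁)^(2).
= (2.87×0.0926/0.487)^(2) = (0.5457)^(2) = 0.298 mol/L.

0.298 mol/L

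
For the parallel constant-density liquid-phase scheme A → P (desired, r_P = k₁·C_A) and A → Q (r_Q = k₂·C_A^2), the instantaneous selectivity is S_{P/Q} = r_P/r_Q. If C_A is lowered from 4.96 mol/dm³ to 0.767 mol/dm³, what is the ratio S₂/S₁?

6.47

S_{P/Q} = (k₁/k₂)·C_A⁻¹, so S₂/S₁ = (C_{A,2}/C_{A,1})⁻¹.
= 4.96/0.767 = 6.47.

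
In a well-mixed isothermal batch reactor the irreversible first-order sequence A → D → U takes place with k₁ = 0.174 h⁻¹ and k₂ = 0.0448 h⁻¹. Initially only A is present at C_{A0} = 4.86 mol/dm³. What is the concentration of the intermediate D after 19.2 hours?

2.54 mol/dm³

Solving the coupled first-order balances gives C_D(t) = [k₁/(k₂−k₁)]·C_{A0}·(e^(−k₁t) − e^(−k₂t)).
e^(−k₁t) = e^(−0.174×19.2) = e^(−3.341) = 0.03541; e^(−k₂t) = e^(−0.8602) = 0.4231.
C_D = 0.174×4.86/(0.0448−0.174) × (0.03541−0.4231) = (-6.545)×(-0.3877) = 2.537 mol/dm³.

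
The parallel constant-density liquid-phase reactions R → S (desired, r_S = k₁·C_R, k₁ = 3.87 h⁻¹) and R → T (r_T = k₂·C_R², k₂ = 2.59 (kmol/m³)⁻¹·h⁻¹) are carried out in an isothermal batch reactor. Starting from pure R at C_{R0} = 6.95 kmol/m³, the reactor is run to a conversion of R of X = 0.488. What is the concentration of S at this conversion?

0.767 kmol/m³

C_R = C_{R0}(1−X) = 3.558 kmol/m³.
Along a PFR/batch, dC_S/dC_R = −r_S/(r_S+r_T) = −k₁/(k₁+k₂·C_R).
Integrating from C_{R0} to C_R: C_S = (3.87/2.59)·ln[(3.87+2.59·6.95)/(3.87+2.59·3.56)] = 1.494·ln(21.87/13.09) = 0.7674 kmol/m³.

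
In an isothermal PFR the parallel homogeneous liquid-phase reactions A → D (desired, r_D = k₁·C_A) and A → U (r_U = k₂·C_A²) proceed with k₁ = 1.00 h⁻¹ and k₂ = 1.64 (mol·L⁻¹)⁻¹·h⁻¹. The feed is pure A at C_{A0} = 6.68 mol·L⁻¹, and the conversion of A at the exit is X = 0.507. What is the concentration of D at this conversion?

0.381 mol·L⁻¹

C_A = C_{A0}(1−X) = 3.293 mol·L⁻¹.
Along a PFR/batch, dC_D/dC_A = −r_D/(r_D+r_U) = −k₁/(k₁+k₂·C_A).
Integrating from C_{A0} to C_A: C_D = (1.00/1.64)·ln[(1.00+1.64·6.68)/(1.00+1.64·3.29)] = 0.6098·ln(11.96/6.401) = 0.3809 mol·L⁻¹.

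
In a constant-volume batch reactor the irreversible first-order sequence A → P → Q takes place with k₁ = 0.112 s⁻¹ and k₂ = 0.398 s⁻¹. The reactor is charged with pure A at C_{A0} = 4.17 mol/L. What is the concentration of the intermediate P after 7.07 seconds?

0.642 mol/L

For first-order series with pure A initially, C_P(t) = k₁C_{A0}/(k₂−k₁)·(e^(−k₁t) − e^(−k₂t)).
e^(−k₁t) = e^(−0.112×7.07) = e^(−0.7918) = 0.4530; e^(−k₂t) = e^(−2.814) = 0.05997.
C_P = 0.112×4.17/(0.398−0.112) × (0.4530−0.05997) = 1.633×0.3930 = 0.6418 mol/L.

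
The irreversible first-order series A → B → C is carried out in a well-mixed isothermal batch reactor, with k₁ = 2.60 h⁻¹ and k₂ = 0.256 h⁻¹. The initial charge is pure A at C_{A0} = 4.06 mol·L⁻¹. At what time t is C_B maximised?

The intermediate peaks when r₁ = r₂, i.e. k₁e^(−k₁t) = k₂e^(−k₂t), giving t_opt = ln(k₂/k₁)/(k₂−k₁).
= ln(0.256/2.60)/(0.256−2.60) = ln(0.09846)/-2.344 = -2.318/-2.344 = 0.989 h.

0.989 h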